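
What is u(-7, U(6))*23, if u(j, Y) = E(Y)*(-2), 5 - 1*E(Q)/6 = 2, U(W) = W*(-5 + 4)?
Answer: -828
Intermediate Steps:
U(W) = -W (U(W) = W*(-1) = -W)
E(Q) = 18 (E(Q) = 30 - 6*2 = 30 - 12 = 18)
u(j, Y) = -36 (u(j, Y) = 18*(-2) = -36)
u(-7, U(6))*23 = -36*23 = -828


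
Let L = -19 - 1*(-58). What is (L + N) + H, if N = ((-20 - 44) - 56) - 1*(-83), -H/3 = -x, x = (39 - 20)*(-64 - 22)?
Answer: -4900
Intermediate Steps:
L = 39 (L = -19 + 58 = 39)
x = -1634 (x = 19*(-86) = -1634)
H = -4902 (H = -(-3)*(-1634) = -3*1634 = -4902)
N = -37 (N = (-64 - 56) + 83 = -120 + 83 = -37)
(L + N) + H = (39 - 37) - 4902 = 2 - 4902 = -4900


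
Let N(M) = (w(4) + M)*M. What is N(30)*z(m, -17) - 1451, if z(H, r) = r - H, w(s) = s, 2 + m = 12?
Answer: -28991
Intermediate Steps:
m = 10 (m = -2 + 12 = 10)
N(M) = M*(4 + M) (N(M) = (4 + M)*M = M*(4 + M))
N(30)*z(m, -17) - 1451 = (30*(4 + 30))*(-17 - 1*10) - 1451 = (30*34)*(-17 - 10) - 1451 = 1020*(-27) - 1451 = -27540 - 1451 = -28991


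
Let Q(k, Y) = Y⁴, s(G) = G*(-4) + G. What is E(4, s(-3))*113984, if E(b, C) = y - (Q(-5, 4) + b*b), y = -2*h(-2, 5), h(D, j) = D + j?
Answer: -31687552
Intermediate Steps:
s(G) = -3*G (s(G) = -4*G + G = -3*G)
y = -6 (y = -2*(-2 + 5) = -2*3 = -6)
E(b, C) = -262 - b² (E(b, C) = -6 - (4⁴ + b*b) = -6 - (256 + b²) = -6 + (-256 - b²) = -262 - b²)
E(4, s(-3))*113984 = (-262 - 1*4²)*113984 = (-262 - 1*16)*113984 = (-262 - 16)*113984 = -278*113984 = -31687552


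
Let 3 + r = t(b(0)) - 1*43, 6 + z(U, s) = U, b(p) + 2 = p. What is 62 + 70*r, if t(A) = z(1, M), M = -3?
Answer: -3508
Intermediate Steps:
b(p) = -2 + p
z(U, s) = -6 + U
t(A) = -5 (t(A) = -6 + 1 = -5)
r = -51 (r = -3 + (-5 - 1*43) = -3 + (-5 - 43) = -3 - 48 = -51)
62 + 70*r = 62 + 70*(-51) = 62 - 3570 = -3508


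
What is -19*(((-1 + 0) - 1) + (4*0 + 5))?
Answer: -57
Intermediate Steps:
-19*(((-1 + 0) - 1) + (4*0 + 5)) = -19*((-1 - 1) + (0 + 5)) = -19*(-2 + 5) = -19*3 = -57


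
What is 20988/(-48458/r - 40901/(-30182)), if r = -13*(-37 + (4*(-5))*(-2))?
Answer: 24704932824/1464154495 ≈ 16.873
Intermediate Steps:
r = -39 (r = -13*(-37 - 20*(-2)) = -13*(-37 + 40) = -13*3 = -39)
20988/(-48458/r - 40901/(-30182)) = 20988/(-48458/(-39) - 40901/(-30182)) = 20988/(-48458*(-1/39) - 40901*(-1/30182)) = 20988/(48458/39 + 40901/30182) = 20988/(1464154495/1177098) = 20988*(1177098/1464154495) = 24704932824/1464154495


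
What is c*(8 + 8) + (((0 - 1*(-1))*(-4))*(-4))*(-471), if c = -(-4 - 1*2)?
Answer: -7440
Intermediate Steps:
c = 6 (c = -(-4 - 2) = -1*(-6) = 6)
c*(8 + 8) + (((0 - 1*(-1))*(-4))*(-4))*(-471) = 6*(8 + 8) + (((0 - 1*(-1))*(-4))*(-4))*(-471) = 6*16 + (((0 + 1)*(-4))*(-4))*(-471) = 96 + ((1*(-4))*(-4))*(-471) = 96 - 4*(-4)*(-471) = 96 + 16*(-471) = 96 - 7536 = -7440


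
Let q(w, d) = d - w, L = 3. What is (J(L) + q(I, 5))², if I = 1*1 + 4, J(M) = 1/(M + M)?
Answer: 1/36 ≈ 0.027778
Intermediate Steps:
J(M) = 1/(2*M)
I = 5 (I = 1 + 4 = 5)
(J(L) + q(I, 5))² = ((½)/3 + (5 - 1*5))² = ((½)*(⅓) + (5 - 5))² = (⅙ + 0)² = (⅙)² = 1/36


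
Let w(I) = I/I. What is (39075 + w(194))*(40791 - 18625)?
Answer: 866158616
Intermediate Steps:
w(I) = 1
(39075 + w(194))*(40791 - 18625) = (39075 + 1)*(40791 - 18625) = 39076*22166 = 866158616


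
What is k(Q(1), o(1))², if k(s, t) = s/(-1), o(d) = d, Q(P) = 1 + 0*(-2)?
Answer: 1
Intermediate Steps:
Q(P) = 1 (Q(P) = 1 + 0 = 1)
k(s, t) = -s (k(s, t) = s*(-1) = -s)
k(Q(1), o(1))² = (-1*1)² = (-1)² = 1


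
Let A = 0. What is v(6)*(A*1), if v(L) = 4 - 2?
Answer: 0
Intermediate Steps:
v(L) = 2
v(6)*(A*1) = 2*(0*1) = 2*0 = 0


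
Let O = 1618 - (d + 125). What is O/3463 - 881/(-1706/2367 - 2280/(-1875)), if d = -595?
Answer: -902379962133/507447242 ≈ -1778.3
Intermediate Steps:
O = 2088 (O = 1618 - (-595 + 125) = 1618 - 1*(-470) = 1618 + 470 = 2088)
O/3463 - 881/(-1706/2367 - 2280/(-1875)) = 2088/3463 - 881/(-1706/2367 - 2280/(-1875)) = 2088*(1/3463) - 881/(-1706*1/2367 - 2280*(-1/1875)) = 2088/3463 - 881/(-1706/2367 + 152/125) = 2088/3463 - 881/146534/295875 = 2088/3463 - 881*295875/146534 = 2088/3463 - 260665875/146534 = -902379962133/507447242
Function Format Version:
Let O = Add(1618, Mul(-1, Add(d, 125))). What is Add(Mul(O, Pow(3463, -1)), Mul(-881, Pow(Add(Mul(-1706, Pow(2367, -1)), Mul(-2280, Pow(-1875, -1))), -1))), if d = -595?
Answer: Rational(-902379962133, 507447242) ≈ -1778.3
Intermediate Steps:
O = 2088 (O = Add(1618, Mul(-1, Add(-595, 125))) = Add(1618, Mul(-1, -470)) = Add(1618, 470) = 2088)
Add(Mul(O, Pow(3463, -1)), Mul(-881, Pow(Add(Mul(-1706, Pow(2367, -1)), Mul(-2280, Pow(-1875, -1))), -1))) = Add(Mul(2088, Pow(3463, -1)), Mul(-881, Pow(Add(Mul(-1706, Pow(2367, -1)), Mul(-2280, Pow(-1875, -1))), -1))) = Add(Mul(2088, Rational(1, 3463)), Mul(-881, Pow(Add(Mul(-1706, Rational(1, 2367)), Mul(-2280, Rational(-1, 1875))), -1))) = Add(Rational(2088, 3463), Mul(-881, Pow(Add(Rational(-1706, 2367), Rational(152, 125)), -1))) = Add(Rational(2088, 3463), Mul(-881, Pow(Rational(146534, 295875), -1))) = Add(Rational(2088, 3463), Mul(-881, Rational(295875, 146534))) = Add(Rational(2088, 3463), Rational(-260665875, 146534)) = Rational(-902379962133, 507447242)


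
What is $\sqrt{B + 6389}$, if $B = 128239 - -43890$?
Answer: $\sqrt{178518} \approx 422.51$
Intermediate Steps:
$B = 172129$ ($B = 128239 + 43890 = 172129$)
$\sqrt{B + 6389} = \sqrt{172129 + 6389} = \sqrt{178518}$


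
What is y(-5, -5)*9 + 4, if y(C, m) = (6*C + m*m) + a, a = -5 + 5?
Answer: -41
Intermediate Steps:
a = 0
y(C, m) = m² + 6*C (y(C, m) = (6*C + m*m) + 0 = (6*C + m²) + 0 = (m² + 6*C) + 0 = m² + 6*C)
y(-5, -5)*9 + 4 = ((-5)² + 6*(-5))*9 + 4 = (25 - 30)*9 + 4 = -5*9 + 4 = -45 + 4 = -41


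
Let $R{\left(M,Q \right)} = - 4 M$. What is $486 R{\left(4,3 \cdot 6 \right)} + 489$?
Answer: $-7287$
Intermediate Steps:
$486 R{\left(4,3 \cdot 6 \right)} + 489 = 486 \left(\left(-4\right) 4\right) + 489 = 486 \left(-16\right) + 489 = -7776 + 489 = -7287$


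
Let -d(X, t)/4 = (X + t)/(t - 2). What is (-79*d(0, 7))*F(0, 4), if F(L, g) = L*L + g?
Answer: 8848/5 ≈ 1769.6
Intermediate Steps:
F(L, g) = g + L² (F(L, g) = L² + g = g + L²)
d(X, t) = -4*(X + t)/(-2 + t) (d(X, t) = -4*(X + t)/(t - 2) = -4*(X + t)/(-2 + t))
(-79*d(0, 7))*F(0, 4) = (-316*(-1*0 - 1*7)/(-2 + 7))*(4 + 0²) = (-316*(0 - 7)/5)*(4 + 0) = -316*(-7)/5*4 = -79*(-28/5)*4 = (2212/5)*4 = 8848/5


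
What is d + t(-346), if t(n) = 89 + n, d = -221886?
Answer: -222143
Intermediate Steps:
d + t(-346) = -221886 + (89 - 346) = -221886 - 257 = -222143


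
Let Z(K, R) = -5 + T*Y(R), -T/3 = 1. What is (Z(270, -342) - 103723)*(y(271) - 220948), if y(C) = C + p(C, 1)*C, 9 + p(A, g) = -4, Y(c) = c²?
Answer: 101925804000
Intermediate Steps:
p(A, g) = -13 (p(A, g) = -9 - 4 = -13)
T = -3 (T = -3*1 = -3)
y(C) = -12*C (y(C) = C - 13*C = -12*C)
Z(K, R) = -5 - 3*R²
(Z(270, -342) - 103723)*(y(271) - 220948) = ((-5 - 3*(-342)²) - 103723)*(-12*271 - 220948) = ((-5 - 3*116964) - 103723)*(-3252 - 220948) = ((-5 - 350892) - 103723)*(-224200) = (-350897 - 103723)*(-224200) = -454620*(-224200) = 101925804000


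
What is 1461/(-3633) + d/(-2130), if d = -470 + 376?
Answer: -461738/1289715 ≈ -0.35802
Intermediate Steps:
d = -94
1461/(-3633) + d/(-2130) = 1461/(-3633) - 94/(-2130) = 1461*(-1/3633) - 94*(-1/2130) = -487/1211 + 47/1065 = -461738/1289715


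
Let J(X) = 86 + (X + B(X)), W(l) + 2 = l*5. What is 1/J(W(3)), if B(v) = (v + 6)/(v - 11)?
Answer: 2/217 ≈ 0.0092166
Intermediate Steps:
W(l) = -2 + 5*l (W(l) = -2 + l*5 = -2 + 5*l)
B(v) = (6 + v)/(-11 + v)
J(X) = 86 + X + (6 + X)/(-11 + X) (J(X) = 86 + (X + (6 + X)/(-11 + X)) = 86 + X + (6 + X)/(-11 + X))
1/J(W(3)) = 1/((-940 + (-2 + 5*3)² + 76*(-2 + 5*3))/(-11 + (-2 + 5*3))) = 1/((-940 + (-2 + 15)² + 76*(-2 + 15))/(-11 + (-2 + 15))) = 1/((-940 + 13² + 76*13)/(-11 + 13)) = 1/((-940 + 169 + 988)/2) = 1/((½)*217) = 1/(217/2) = 2/217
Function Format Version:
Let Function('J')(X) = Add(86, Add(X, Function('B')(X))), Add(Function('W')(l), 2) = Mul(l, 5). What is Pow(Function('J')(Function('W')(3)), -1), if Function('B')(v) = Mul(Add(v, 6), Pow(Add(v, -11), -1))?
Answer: Rational(2, 217) ≈ 0.0092166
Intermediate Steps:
Function('W')(l) = Add(-2, Mul(5, l)) (Function('W')(l) = Add(-2, Mul(l, 5)) = Add(-2, Mul(5, l)))
Function('B')(v) = Mul(Pow(Add(-11, v), -1), Add(6, v)) (Function('B')(v) = Mul(Add(6, v), Pow(Add(-11, v), -1)) = Mul(Pow(Add(-11, v), -1), Add(6, v)))
Function('J')(X) = Add(86, X, Mul(Pow(Add(-11, X), -1), Add(6, X))) (Function('J')(X) = Add(86, Add(X, Mul(Pow(Add(-11, X), -1), Add(6, X)))) = Add(86, X, Mul(Pow(Add(-11, X), -1), Add(6, X))))
Pow(Function('J')(Function('W')(3)), -1) = Pow(Mul(Pow(Add(-11, Add(-2, Mul(5, 3))), -1), Add(-940, Pow(Add(-2, Mul(5, 3)), 2), Mul(76, Add(-2, Mul(5, 3))))), -1) = Pow(Mul(Pow(Add(-11, Add(-2, 15)), -1), Add(-940, Pow(Add(-2, 15), 2), Mul(76, Add(-2, 15)))), -1) = Pow(Mul(Pow(Add(-11, 13), -1), Add(-940, Pow(13, 2), Mul(76, 13))), -1) = Pow(Mul(Pow(2, -1), Add(-940, 169, 988)), -1) = Pow(Mul(Rational(1, 2), 217), -1) = Pow(Rational(217, 2), -1) = Rational(2, 217)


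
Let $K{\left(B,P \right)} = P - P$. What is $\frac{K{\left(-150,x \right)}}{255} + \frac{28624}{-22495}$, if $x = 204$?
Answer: $- \frac{28624}{22495} \approx -1.2725$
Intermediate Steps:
$K{\left(B,P \right)} = 0$
$\frac{K{\left(-150,x \right)}}{255} + \frac{28624}{-22495} = \frac{0}{255} + \frac{28624}{-22495} = 0 \cdot \frac{1}{255} + 28624 \left(- \frac{1}{22495}\right) = 0 - \frac{28624}{22495} = - \frac{28624}{22495}$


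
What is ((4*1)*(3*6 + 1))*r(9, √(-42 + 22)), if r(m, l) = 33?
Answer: 2508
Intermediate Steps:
((4*1)*(3*6 + 1))*r(9, √(-42 + 22)) = ((4*1)*(3*6 + 1))*33 = (4*(18 + 1))*33 = (4*19)*33 = 76*33 = 2508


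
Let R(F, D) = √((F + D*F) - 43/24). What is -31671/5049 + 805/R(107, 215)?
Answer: -69/11 + 2*√3327870/689 ≈ -0.97739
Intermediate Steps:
R(F, D) = √(-43/24 + F + D*F) (R(F, D) = √((F + D*F) - 43*1/24) = √((F + D*F) - 43/24) = √(-43/24 + F + D*F))
-31671/5049 + 805/R(107, 215) = -31671/5049 + 805/((√(-258 + 144*107 + 144*215*107)/12)) = -31671*1/5049 + 805/((√(-258 + 15408 + 3312720)/12)) = -69/11 + 805/((√3327870/12)) = -69/11 + 805*(2*√3327870/554645) = -69/11 + 2*√3327870/689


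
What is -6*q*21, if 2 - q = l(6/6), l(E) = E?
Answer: -126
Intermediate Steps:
q = 1 (q = 2 - 6/6 = 2 - 1*1 = 2 - 1 = 1)
-6*q*21 = -6*1*21 = -6*21 = -126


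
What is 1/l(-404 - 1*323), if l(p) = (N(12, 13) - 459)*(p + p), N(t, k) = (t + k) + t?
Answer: 1/613588 ≈ 1.6298e-6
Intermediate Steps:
N(t, k) = k + 2*t (N(t, k) = (k + t) + t = k + 2*t)
l(p) = -844*p (l(p) = ((13 + 2*12) - 459)*(p + p) = ((13 + 24) - 459)*(2*p) = (37 - 459)*(2*p) = -844*p)
1/l(-404 - 1*323) = 1/(-844*(-404 - 1*323)) = 1/(-844*(-404 - 323)) = 1/(-844*(-727)) = 1/613588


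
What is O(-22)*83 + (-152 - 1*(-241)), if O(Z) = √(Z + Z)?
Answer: 89 + 166*I*√11 ≈ 89.0 + 550.56*I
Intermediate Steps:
O(Z) = √2*√Z (O(Z) = √(2*Z) = √2*√Z)
O(-22)*83 + (-152 - 1*(-241)) = (√2*√(-22))*83 + (-152 - 1*(-241)) = (√2*(I*√22))*83 + (-152 + 241) = (2*I*√11)*83 + 89 = 166*I*√11 + 89 = 89 + 166*I*√11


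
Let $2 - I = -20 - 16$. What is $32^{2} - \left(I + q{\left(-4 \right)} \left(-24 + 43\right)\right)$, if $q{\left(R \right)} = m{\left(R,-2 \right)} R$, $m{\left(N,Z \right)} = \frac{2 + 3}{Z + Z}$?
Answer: $891$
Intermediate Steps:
$m{\left(N,Z \right)} = \frac{5}{2 Z}$
$I = 38$ ($I = 2 - \left(-20 - 16\right) = 2 - -36 = 2 + 36 = 38$)
$q{\left(R \right)} = - \frac{5 R}{4}$ ($q{\left(R \right)} = \frac{5}{2 \left(-2\right)} R = \frac{5}{2} \left(- \frac{1}{2}\right) R = - \frac{5 R}{4}$)
$32^{2} - \left(I + q{\left(-4 \right)} \left(-24 + 43\right)\right) = 32^{2} - \left(38 + \left(- \frac{5}{4}\right) \left(-4\right) \left(-24 + 43\right)\right) = 1024 - \left(38 + 5 \cdot 19\right) = 1024 - \left(38 + 95\right) = 1024 - 133 = 891$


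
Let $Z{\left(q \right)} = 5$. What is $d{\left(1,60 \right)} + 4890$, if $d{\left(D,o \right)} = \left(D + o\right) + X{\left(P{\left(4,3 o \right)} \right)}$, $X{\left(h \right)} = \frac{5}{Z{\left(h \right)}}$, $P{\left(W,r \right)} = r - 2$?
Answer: $4952$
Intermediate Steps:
$P{\left(W,r \right)} = -2 + r$ ($P{\left(W,r \right)} = r - 2 = -2 + r$)
$X{\left(h \right)} = 1$ ($X{\left(h \right)} = \frac{5}{5} = 5 \cdot \frac{1}{5} = 1$)
$d{\left(D,o \right)} = 1 + D + o$ ($d{\left(D,o \right)} = \left(D + o\right) + 1 = 1 + D + o$)
$d{\left(1,60 \right)} + 4890 = \left(1 + 1 + 60\right) + 4890 = 62 + 4890 = 4952$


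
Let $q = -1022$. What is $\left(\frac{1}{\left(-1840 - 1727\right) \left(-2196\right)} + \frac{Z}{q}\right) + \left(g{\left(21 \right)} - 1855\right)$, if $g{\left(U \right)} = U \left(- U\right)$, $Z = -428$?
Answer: $- \frac{9188592827033}{4002730452} \approx -2295.6$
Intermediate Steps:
$g{\left(U \right)} = - U^{2}$
$\left(\frac{1}{\left(-1840 - 1727\right) \left(-2196\right)} + \frac{Z}{q}\right) + \left(g{\left(21 \right)} - 1855\right) = \left(\frac{1}{\left(-1840 - 1727\right) \left(-2196\right)} - \frac{428}{-1022}\right) - 2296 = \left(\frac{1}{-3567} \left(- \frac{1}{2196}\right) - - \frac{214}{511}\right) - 2296 = \left(\left(- \frac{1}{3567}\right) \left(- \frac{1}{2196}\right) + \frac{214}{511}\right) - 2296 = \left(\frac{1}{7833132} + \frac{214}{511}\right) - 2296 = \frac{1676290759}{4002730452} - 2296 = - \frac{9188592827033}{4002730452}$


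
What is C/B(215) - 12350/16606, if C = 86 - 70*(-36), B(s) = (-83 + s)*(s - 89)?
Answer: -2133289/3634092 ≈ -0.58702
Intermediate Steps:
B(s) = (-89 + s)*(-83 + s) (B(s) = (-83 + s)*(-89 + s) = (-89 + s)*(-83 + s))
C = 2606 (C = 86 + 2520 = 2606)
C/B(215) - 12350/16606 = 2606/(7387 + 215² - 172*215) - 12350/16606 = 2606/(7387 + 46225 - 36980) - 12350*1/16606 = 2606/16632 - 325/437 = 2606*(1/16632) - 325/437 = 1303/8316 - 325/437 = -2133289/3634092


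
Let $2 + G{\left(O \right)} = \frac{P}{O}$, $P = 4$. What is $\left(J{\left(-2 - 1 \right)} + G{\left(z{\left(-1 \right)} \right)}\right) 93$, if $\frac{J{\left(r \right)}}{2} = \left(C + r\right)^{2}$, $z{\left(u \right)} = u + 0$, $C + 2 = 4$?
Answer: $-372$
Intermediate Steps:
$C = 2$ ($C = -2 + 4 = 2$)
$z{\left(u \right)} = u$
$G{\left(O \right)} = -2 + \frac{4}{O}$
$J{\left(r \right)} = 2 \left(2 + r\right)^{2}$
$\left(J{\left(-2 - 1 \right)} + G{\left(z{\left(-1 \right)} \right)}\right) 93 = \left(2 \left(2 - 3\right)^{2} + \left(-2 + \frac{4}{-1}\right)\right) 93 = \left(2 \left(2 - 3\right)^{2} + \left(-2 + 4 \left(-1\right)\right)\right) 93 = \left(2 \left(2 - 3\right)^{2} - 6\right) 93 = \left(2 \left(-1\right)^{2} - 6\right) 93 = \left(2 \cdot 1 - 6\right) 93 = \left(2 - 6\right) 93 = \left(-4\right) 93 = -372$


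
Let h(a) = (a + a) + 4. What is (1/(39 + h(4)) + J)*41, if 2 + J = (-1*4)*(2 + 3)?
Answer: -45961/51 ≈ -901.20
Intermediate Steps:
h(a) = 4 + 2*a (h(a) = 2*a + 4 = 4 + 2*a)
J = -22 (J = -2 + (-1*4)*(2 + 3) = -2 - 4*5 = -2 - 20 = -22)
(1/(39 + h(4)) + J)*41 = (1/(39 + (4 + 2*4)) - 22)*41 = (1/(39 + (4 + 8)) - 22)*41 = (1/(39 + 12) - 22)*41 = (1/51 - 22)*41 = -1121/51*41 = -45961/51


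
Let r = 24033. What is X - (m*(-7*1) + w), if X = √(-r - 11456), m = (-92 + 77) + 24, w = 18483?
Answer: -18420 + I*√35489 ≈ -18420.0 + 188.39*I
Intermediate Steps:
m = 9 (m = -15 + 24 = 9)
X = I*√35489 (X = √(-1*24033 - 11456) = √(-24033 - 11456) = √(-35489) = I*√35489 ≈ 188.39*I)
X - (m*(-7*1) + w) = I*√35489 - (9*(-7*1) + 18483) = I*√35489 - (9*(-7) + 18483) = I*√35489 - (-63 + 18483) = I*√35489 - 1*18420 = I*√35489 - 18420 = -18420 + I*√35489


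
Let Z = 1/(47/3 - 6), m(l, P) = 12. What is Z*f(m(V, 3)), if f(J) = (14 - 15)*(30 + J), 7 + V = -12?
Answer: -126/29 ≈ -4.3448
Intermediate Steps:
V = -19 (V = -7 - 12 = -19)
Z = 3/29 (Z = 1/(47*(⅓) - 6) = 1/(47/3 - 6) = 1/(29/3) = 3/29 ≈ 0.10345)
f(J) = -30 - J (f(J) = -(30 + J) = -30 - J)
Z*f(m(V, 3)) = 3*(-30 - 1*12)/29 = 3*(-30 - 12)/29 = (3/29)*(-42) = -126/29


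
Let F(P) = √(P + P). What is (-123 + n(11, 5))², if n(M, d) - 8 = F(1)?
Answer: (115 - √2)² ≈ 12902.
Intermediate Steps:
F(P) = √2*√P (F(P) = √(2*P) = √2*√P)
n(M, d) = 8 + √2 (n(M, d) = 8 + √2*√1 = 8 + √2*1 = 8 + √2)
(-123 + n(11, 5))² = (-123 + (8 + √2))² = (-115 + √2)²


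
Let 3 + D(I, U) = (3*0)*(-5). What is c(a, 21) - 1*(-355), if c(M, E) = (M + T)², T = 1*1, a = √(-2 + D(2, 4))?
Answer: 351 + 2*I*√5 ≈ 351.0 + 4.4721*I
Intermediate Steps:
D(I, U) = -3 (D(I, U) = -3 + (3*0)*(-5) = -3 + 0*(-5) = -3 + 0 = -3)
a = I*√5 (a = √(-2 - 3) = √(-5) = I*√5 ≈ 2.2361*I)
T = 1
c(M, E) = (1 + M)² (c(M, E) = (M + 1)² = (1 + M)²)
c(a, 21) - 1*(-355) = (1 + I*√5)² - 1*(-355) = (1 + I*√5)² + 355 = 355 + (1 + I*√5)²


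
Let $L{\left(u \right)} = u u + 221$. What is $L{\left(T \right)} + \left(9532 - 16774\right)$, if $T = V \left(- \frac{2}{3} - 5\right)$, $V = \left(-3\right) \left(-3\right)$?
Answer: $-4420$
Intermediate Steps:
$V = 9$
$T = -51$ ($T = 9 \left(- \frac{2}{3} - 5\right) = 9 \left(- \frac{17}{3}\right) = -51$)
$L{\left(u \right)} = 221 + u^{2}$ ($L{\left(u \right)} = u^{2} + 221 = 221 + u^{2}$)
$L{\left(T \right)} + \left(9532 - 16774\right) = \left(221 + \left(-51\right)^{2}\right) + \left(9532 - 16774\right) = \left(221 + 2601\right) - 7242 = 2822 - 7242 = -4420$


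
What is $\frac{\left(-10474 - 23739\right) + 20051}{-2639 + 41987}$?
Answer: $- \frac{7081}{19674} \approx -0.35992$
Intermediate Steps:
$\frac{\left(-10474 - 23739\right) + 20051}{-2639 + 41987} = \frac{\left(-10474 - 23739\right) + 20051}{39348} = \left(-34213 + 20051\right) \frac{1}{39348} = \left(-14162\right) \frac{1}{39348} = - \frac{7081}{19674}$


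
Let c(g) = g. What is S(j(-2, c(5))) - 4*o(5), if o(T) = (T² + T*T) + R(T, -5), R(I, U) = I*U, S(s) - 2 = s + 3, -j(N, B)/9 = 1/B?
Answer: -484/5 ≈ -96.800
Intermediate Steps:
j(N, B) = -9/B
S(s) = 5 + s (S(s) = 2 + (s + 3) = 2 + (3 + s) = 5 + s)
o(T) = -5*T + 2*T² (o(T) = (T² + T*T) + T*(-5) = (T² + T²) - 5*T = 2*T² - 5*T = -5*T + 2*T²)
S(j(-2, c(5))) - 4*o(5) = (5 - 9/5) - 20*(-5 + 2*5) = (5 - 9*⅕) - 20*(-5 + 10) = (5 - 9/5) - 20*5 = 16/5 - 4*25 = 16/5 - 100 = -484/5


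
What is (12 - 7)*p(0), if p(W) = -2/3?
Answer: -10/3 ≈ -3.3333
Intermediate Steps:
p(W) = -2/3 (p(W) = -2*1/3 = -2/3)
(12 - 7)*p(0) = (12 - 7)*(-2/3) = 5*(-2/3) = -10/3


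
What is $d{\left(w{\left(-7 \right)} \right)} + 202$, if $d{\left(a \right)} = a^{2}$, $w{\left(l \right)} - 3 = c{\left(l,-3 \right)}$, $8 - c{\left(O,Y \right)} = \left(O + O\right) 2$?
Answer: $1723$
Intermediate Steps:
$c{\left(O,Y \right)} = 8 - 4 O$ ($c{\left(O,Y \right)} = 8 - \left(O + O\right) 2 = 8 - 2 O 2 = 8 - 4 O$)
$w{\left(l \right)} = 11 - 4 l$ ($w{\left(l \right)} = 3 - \left(-8 + 4 l\right) = 11 - 4 l$)
$d{\left(w{\left(-7 \right)} \right)} + 202 = \left(11 - -28\right)^{2} + 202 = \left(11 + 28\right)^{2} + 202 = 39^{2} + 202 = 1521 + 202 = 1723$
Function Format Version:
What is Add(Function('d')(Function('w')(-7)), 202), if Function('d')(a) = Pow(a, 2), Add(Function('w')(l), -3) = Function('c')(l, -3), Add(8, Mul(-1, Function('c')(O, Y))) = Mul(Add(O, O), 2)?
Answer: 1723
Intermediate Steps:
Function('c')(O, Y) = Add(8, Mul(-4, O)) (Function('c')(O, Y) = Add(8, Mul(-1, Mul(Add(O, O), 2))) = Add(8, Mul(-1, Mul(Mul(2, O), 2))) = Add(8, Mul(-1, Mul(4, O))) = Add(8, Mul(-4, O)))
Function('w')(l) = Add(11, Mul(-4, l)) (Function('w')(l) = Add(3, Add(8, Mul(-4, l))) = Add(11, Mul(-4, l)))
Add(Function('d')(Function('w')(-7)), 202) = Add(Pow(Add(11, Mul(-4, -7)), 2), 202) = Add(Pow(Add(11, 28), 2), 202) = Add(Pow(39, 2), 202) = Add(1521, 202) = 1723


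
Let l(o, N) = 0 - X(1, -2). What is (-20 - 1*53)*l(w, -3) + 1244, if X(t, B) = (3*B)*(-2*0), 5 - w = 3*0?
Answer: 1244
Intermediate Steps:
w = 5 (w = 5 - 3*0 = 5 - 1*0 = 5 + 0 = 5)
X(t, B) = 0 (X(t, B) = (3*B)*0 = 0)
l(o, N) = 0 (l(o, N) = 0 - 1*0 = 0 + 0 = 0)
(-20 - 1*53)*l(w, -3) + 1244 = (-20 - 1*53)*0 + 1244 = (-20 - 53)*0 + 1244 = -73*0 + 1244 = 0 + 1244 = 1244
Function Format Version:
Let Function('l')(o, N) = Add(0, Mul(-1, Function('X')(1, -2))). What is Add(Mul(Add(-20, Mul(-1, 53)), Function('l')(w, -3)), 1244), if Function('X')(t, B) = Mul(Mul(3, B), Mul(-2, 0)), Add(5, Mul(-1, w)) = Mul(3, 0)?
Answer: 1244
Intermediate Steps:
w = 5 (w = Add(5, Mul(-1, Mul(3, 0))) = Add(5, Mul(-1, 0)) = Add(5, 0) = 5)
Function('X')(t, B) = 0 (Function('X')(t, B) = Mul(Mul(3, B), 0) = 0)
Function('l')(o, N) = 0 (Function('l')(o, N) = Add(0, Mul(-1, 0)) = Add(0, 0) = 0)
Add(Mul(Add(-20, Mul(-1, 53)), Function('l')(w, -3)), 1244) = Add(Mul(Add(-20, Mul(-1, 53)), 0), 1244) = Add(Mul(Add(-20, -53), 0), 1244) = Add(Mul(-73, 0), 1244) = Add(0, 1244) = 1244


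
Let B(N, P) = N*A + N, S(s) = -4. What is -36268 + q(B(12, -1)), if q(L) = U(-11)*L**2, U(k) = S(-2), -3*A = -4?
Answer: -39404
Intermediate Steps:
A = 4/3 (A = -1/3*(-4) = 4/3 ≈ 1.3333)
U(k) = -4
B(N, P) = 7*N/3 (B(N, P) = N*(4/3) + N = 4*N/3 + N = 7*N/3)
q(L) = -4*L**2
-36268 + q(B(12, -1)) = -36268 - 4*((7/3)*12)**2 = -36268 - 4*28**2 = -36268 - 4*784 = -36268 - 3136 = -39404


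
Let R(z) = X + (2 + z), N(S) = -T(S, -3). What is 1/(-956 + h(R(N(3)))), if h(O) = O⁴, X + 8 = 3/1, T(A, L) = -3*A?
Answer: 1/340 ≈ 0.0029412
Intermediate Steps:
X = -5 (X = -8 + 3/1 = -8 + 3*1 = -8 + 3 = -5)
N(S) = 3*S (N(S) = -(-3)*S = 3*S)
R(z) = -3 + z (R(z) = -5 + (2 + z) = -3 + z)
1/(-956 + h(R(N(3)))) = 1/(-956 + (-3 + 3*3)⁴) = 1/(-956 + (-3 + 9)⁴) = 1/(-956 + 6⁴) = 1/(-956 + 1296) = 1/340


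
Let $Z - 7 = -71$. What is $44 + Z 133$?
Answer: $-8468$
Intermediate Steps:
$Z = -64$ ($Z = 7 - 71 = -64$)
$44 + Z 133 = 44 - 8512 = -8468$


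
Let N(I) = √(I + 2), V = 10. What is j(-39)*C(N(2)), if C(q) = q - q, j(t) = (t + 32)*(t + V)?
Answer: 0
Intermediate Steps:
N(I) = √(2 + I)
j(t) = (10 + t)*(32 + t) (j(t) = (t + 32)*(t + 10) = (32 + t)*(10 + t) = (10 + t)*(32 + t))
C(q) = 0
j(-39)*C(N(2)) = (320 + (-39)² + 42*(-39))*0 = (320 + 1521 - 1638)*0 = 203*0 = 0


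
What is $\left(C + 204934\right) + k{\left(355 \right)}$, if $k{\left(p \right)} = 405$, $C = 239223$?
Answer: $444562$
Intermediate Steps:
$\left(C + 204934\right) + k{\left(355 \right)} = \left(239223 + 204934\right) + 405 = 444157 + 405 = 444562$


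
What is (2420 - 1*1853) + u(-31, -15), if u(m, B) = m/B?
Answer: 8536/15 ≈ 569.07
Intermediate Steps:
(2420 - 1*1853) + u(-31, -15) = (2420 - 1*1853) - 31/(-15) = (2420 - 1853) - 31*(-1/15) = 567 + 31/15 = 8536/15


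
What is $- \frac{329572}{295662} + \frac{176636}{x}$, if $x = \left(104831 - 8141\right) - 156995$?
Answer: $- \frac{36049696246}{8914948455} \approx -4.0437$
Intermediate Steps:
$x = -60305$ ($x = 96690 - 156995 = -60305$)
$- \frac{329572}{295662} + \frac{176636}{x} = - \frac{329572}{295662} + \frac{176636}{-60305} = \left(-329572\right) \frac{1}{295662} + 176636 \left(- \frac{1}{60305}\right) = - \frac{164786}{147831} - \frac{176636}{60305} = - \frac{36049696246}{8914948455}$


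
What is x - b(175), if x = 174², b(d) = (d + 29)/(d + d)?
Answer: 5298198/175 ≈ 30275.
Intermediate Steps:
b(d) = (29 + d)/(2*d) (b(d) = (29 + d)/((2*d)) = (29 + d)*(1/(2*d)) = (29 + d)/(2*d))
x = 30276
x - b(175) = 30276 - (29 + 175)/(2*175) = 30276 - 204/(2*175) = 30276 - 1*102/175 = 30276 - 102/175 = 5298198/175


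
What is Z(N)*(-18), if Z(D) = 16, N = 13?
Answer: -288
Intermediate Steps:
Z(N)*(-18) = 16*(-18) = -288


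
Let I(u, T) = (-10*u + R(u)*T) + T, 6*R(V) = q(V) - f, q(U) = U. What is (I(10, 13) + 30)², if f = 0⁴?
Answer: 11236/9 ≈ 1248.4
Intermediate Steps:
f = 0
R(V) = V/6 (R(V) = (V - 1*0)/6 = (V + 0)/6 = V/6)
I(u, T) = T - 10*u + T*u/6 (I(u, T) = (-10*u + (u/6)*T) + T = (-10*u + T*u/6) + T = T - 10*u + T*u/6)
(I(10, 13) + 30)² = ((13 - 10*10 + (⅙)*13*10) + 30)² = ((13 - 100 + 65/3) + 30)² = (-196/3 + 30)² = (-106/3)² = 11236/9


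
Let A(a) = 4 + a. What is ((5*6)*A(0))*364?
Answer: 43680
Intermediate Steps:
((5*6)*A(0))*364 = ((5*6)*(4 + 0))*364 = (30*4)*364 = 120*364 = 43680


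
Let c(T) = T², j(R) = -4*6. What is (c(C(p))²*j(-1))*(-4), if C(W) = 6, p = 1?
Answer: 124416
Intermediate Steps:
j(R) = -24
(c(C(p))²*j(-1))*(-4) = ((6²)²*(-24))*(-4) = (36²*(-24))*(-4) = (1296*(-24))*(-4) = -31104*(-4) = 124416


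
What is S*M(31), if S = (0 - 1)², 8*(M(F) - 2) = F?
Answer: 47/8 ≈ 5.8750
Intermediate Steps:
M(F) = 2 + F/8
S = 1 (S = (-1)² = 1)
S*M(31) = 1*(2 + (⅛)*31) = 1*(2 + 31/8) = 1*(47/8) = 47/8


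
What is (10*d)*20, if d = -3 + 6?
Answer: 600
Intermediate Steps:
d = 3
(10*d)*20 = (10*3)*20 = 30*20 = 600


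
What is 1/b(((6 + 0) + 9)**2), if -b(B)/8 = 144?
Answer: -1/1152 ≈ -0.00086806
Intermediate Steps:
b(B) = -1152 (b(B) = -8*144 = -1152)
1/b(((6 + 0) + 9)**2) = 1/(-1152) = -1/1152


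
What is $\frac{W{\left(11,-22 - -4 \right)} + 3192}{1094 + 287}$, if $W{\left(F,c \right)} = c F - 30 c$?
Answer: $\frac{3534}{1381} \approx 2.559$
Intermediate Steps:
$W{\left(F,c \right)} = - 30 c + F c$ ($W{\left(F,c \right)} = F c - 30 c = - 30 c + F c$)
$\frac{W{\left(11,-22 - -4 \right)} + 3192}{1094 + 287} = \frac{\left(-22 - -4\right) \left(-30 + 11\right) + 3192}{1094 + 287} = \frac{\left(-22 + 4\right) \left(-19\right) + 3192}{1381} = \left(\left(-18\right) \left(-19\right) + 3192\right) \frac{1}{1381} = \left(342 + 3192\right) \frac{1}{1381} = 3534 \cdot \frac{1}{1381} = \frac{3534}{1381}$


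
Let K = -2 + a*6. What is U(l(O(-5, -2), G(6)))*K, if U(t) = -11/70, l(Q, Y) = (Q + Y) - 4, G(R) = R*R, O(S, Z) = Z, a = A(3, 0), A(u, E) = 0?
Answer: 11/35 ≈ 0.31429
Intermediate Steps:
a = 0
G(R) = R²
l(Q, Y) = -4 + Q + Y
K = -2 (K = -2 + 0*6 = -2 + 0 = -2)
U(t) = -11/70 (U(t) = -11*1/70 = -11/70)
U(l(O(-5, -2), G(6)))*K = -11/70*(-2) = 11/35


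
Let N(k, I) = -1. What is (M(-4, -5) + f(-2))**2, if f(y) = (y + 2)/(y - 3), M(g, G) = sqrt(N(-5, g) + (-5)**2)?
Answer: 24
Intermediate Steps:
M(g, G) = 2*sqrt(6) (M(g, G) = sqrt(-1 + (-5)**2) = sqrt(-1 + 25) = sqrt(24) = 2*sqrt(6))
f(y) = (2 + y)/(-3 + y)
(M(-4, -5) + f(-2))**2 = (2*sqrt(6) + (2 - 2)/(-3 - 2))**2 = (2*sqrt(6) + 0/(-5))**2 = (2*sqrt(6) - 1/5*0)**2 = (2*sqrt(6) + 0)**2 = (2*sqrt(6))**2 = 24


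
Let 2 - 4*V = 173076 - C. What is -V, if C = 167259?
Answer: 5815/4 ≈ 1453.8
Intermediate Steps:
V = -5815/4 (V = ½ - (173076 - 1*167259)/4 = ½ - (173076 - 167259)/4 = ½ - ¼*5817 = ½ - 5817/4 = -5815/4 ≈ -1453.8)
-V = -1*(-5815/4) = 5815/4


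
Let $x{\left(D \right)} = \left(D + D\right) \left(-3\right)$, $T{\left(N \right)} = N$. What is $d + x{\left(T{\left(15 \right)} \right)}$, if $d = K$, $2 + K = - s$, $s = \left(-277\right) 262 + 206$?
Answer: $72276$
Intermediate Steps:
$s = -72368$ ($s = -72574 + 206 = -72368$)
$x{\left(D \right)} = - 6 D$ ($x{\left(D \right)} = 2 D \left(-3\right) = - 6 D$)
$K = 72366$ ($K = -2 - -72368 = -2 + 72368 = 72366$)
$d = 72366$
$d + x{\left(T{\left(15 \right)} \right)} = 72366 - 90 = 72276$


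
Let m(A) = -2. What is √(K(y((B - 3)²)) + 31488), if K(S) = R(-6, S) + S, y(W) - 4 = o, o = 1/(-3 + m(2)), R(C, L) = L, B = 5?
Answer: √787390/5 ≈ 177.47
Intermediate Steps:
o = -⅕ (o = 1/(-3 - 2) = 1/(-5) = -⅕ ≈ -0.20000)
y(W) = 19/5 (y(W) = 4 - ⅕ = 19/5)
K(S) = 2*S (K(S) = S + S = 2*S)
√(K(y((B - 3)²)) + 31488) = √(2*(19/5) + 31488) = √(38/5 + 31488) = √(157478/5) = √787390/5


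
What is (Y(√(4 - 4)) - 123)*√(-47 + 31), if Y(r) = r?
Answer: -492*I ≈ -492.0*I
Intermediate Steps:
(Y(√(4 - 4)) - 123)*√(-47 + 31) = (√(4 - 4) - 123)*√(-47 + 31) = (√0 - 123)*√(-16) = (0 - 123)*(4*I) = -492*I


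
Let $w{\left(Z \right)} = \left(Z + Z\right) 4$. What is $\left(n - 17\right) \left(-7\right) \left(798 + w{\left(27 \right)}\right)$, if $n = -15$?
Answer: $227136$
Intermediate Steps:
$w{\left(Z \right)} = 8 Z$ ($w{\left(Z \right)} = 2 Z 4 = 8 Z$)
$\left(n - 17\right) \left(-7\right) \left(798 + w{\left(27 \right)}\right) = \left(-15 - 17\right) \left(-7\right) \left(798 + 8 \cdot 27\right) = \left(-32\right) \left(-7\right) \left(798 + 216\right) = 224 \cdot 1014 = 227136$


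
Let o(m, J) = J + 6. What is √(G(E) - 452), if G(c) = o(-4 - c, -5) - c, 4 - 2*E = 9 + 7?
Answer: I*√445 ≈ 21.095*I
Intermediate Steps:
E = -6 (E = 2 - (9 + 7)/2 = 2 - ½*16 = 2 - 8 = -6)
o(m, J) = 6 + J
G(c) = 1 - c (G(c) = (6 - 5) - c = 1 - c)
√(G(E) - 452) = √((1 - 1*(-6)) - 452) = √((1 + 6) - 452) = √(7 - 452) = √(-445) = I*√445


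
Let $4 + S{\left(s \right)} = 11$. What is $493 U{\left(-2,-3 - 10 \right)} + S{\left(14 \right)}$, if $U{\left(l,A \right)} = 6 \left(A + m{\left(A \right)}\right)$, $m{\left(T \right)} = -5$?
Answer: $-53237$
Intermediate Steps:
$S{\left(s \right)} = 7$ ($S{\left(s \right)} = -4 + 11 = 7$)
$U{\left(l,A \right)} = -30 + 6 A$ ($U{\left(l,A \right)} = 6 \left(A - 5\right) = 6 \left(-5 + A\right) = -30 + 6 A$)
$493 U{\left(-2,-3 - 10 \right)} + S{\left(14 \right)} = 493 \left(-30 + 6 \left(-3 - 10\right)\right) + 7 = 493 \left(-30 + 6 \left(-13\right)\right) + 7 = 493 \left(-30 - 78\right) + 7 = 493 \left(-108\right) + 7 = -53244 + 7 = -53237$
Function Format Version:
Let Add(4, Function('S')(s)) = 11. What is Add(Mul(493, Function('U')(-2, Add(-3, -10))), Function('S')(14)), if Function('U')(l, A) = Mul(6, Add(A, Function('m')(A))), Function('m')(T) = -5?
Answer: -53237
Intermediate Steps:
Function('S')(s) = 7 (Function('S')(s) = Add(-4, 11) = 7)
Function('U')(l, A) = Add(-30, Mul(6, A)) (Function('U')(l, A) = Mul(6, Add(A, -5)) = Mul(6, Add(-5, A)) = Add(-30, Mul(6, A)))
Add(Mul(493, Function('U')(-2, Add(-3, -10))), Function('S')(14)) = Add(Mul(493, Add(-30, Mul(6, Add(-3, -10)))), 7) = Add(Mul(493, Add(-30, Mul(6, -13))), 7) = Add(Mul(493, Add(-30, -78)), 7) = Add(Mul(493, -108), 7) = Add(-53244, 7) = -53237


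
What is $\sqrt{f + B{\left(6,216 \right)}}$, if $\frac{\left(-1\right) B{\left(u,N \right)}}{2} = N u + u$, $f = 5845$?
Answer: $\sqrt{3241} \approx 56.93$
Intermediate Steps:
$B{\left(u,N \right)} = - 2 u - 2 N u$ ($B{\left(u,N \right)} = - 2 \left(N u + u\right) = - 2 \left(u + N u\right) = - 2 u - 2 N u$)
$\sqrt{f + B{\left(6,216 \right)}} = \sqrt{5845 - 12 \left(1 + 216\right)} = \sqrt{5845 - 12 \cdot 217} = \sqrt{5845 - 2604} = \sqrt{3241}$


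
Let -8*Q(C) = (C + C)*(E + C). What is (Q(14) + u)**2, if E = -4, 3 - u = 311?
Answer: 117649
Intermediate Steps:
u = -308 (u = 3 - 1*311 = 3 - 311 = -308)
Q(C) = -C*(-4 + C)/4 (Q(C) = -(C + C)*(-4 + C)/8 = -2*C*(-4 + C)/8 = -C*(-4 + C)/4)
(Q(14) + u)**2 = ((1/4)*14*(4 - 1*14) - 308)**2 = ((1/4)*14*(4 - 14) - 308)**2 = ((1/4)*14*(-10) - 308)**2 = (-35 - 308)**2 = (-343)**2 = 117649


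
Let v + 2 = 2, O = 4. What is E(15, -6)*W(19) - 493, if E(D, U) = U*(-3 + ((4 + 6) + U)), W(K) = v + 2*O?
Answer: -541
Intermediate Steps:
v = 0 (v = -2 + 2 = 0)
W(K) = 8 (W(K) = 0 + 2*4 = 0 + 8 = 8)
E(D, U) = U*(7 + U) (E(D, U) = U*(-3 + (10 + U)) = U*(7 + U))
E(15, -6)*W(19) - 493 = -6*(7 - 6)*8 - 493 = -6*1*8 - 493 = -6*8 - 493 = -48 - 493 = -541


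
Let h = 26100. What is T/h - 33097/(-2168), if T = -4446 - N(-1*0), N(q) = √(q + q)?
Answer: 23727577/1571800 ≈ 15.096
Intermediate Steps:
N(q) = √2*√q (N(q) = √(2*q) = √2*√q)
T = -4446 (T = -4446 - √2*√(-1*0) = -4446 - √2*√0 = -4446 - √2*0 = -4446 - 1*0 = -4446 + 0 = -4446)
T/h - 33097/(-2168) = -4446/26100 - 33097/(-2168) = -4446*1/26100 - 33097*(-1/2168) = -247/1450 + 33097/2168 = 23727577/1571800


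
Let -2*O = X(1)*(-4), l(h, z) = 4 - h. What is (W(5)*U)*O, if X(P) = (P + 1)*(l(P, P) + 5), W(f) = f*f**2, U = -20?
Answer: -80000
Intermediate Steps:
W(f) = f**3
X(P) = (1 + P)*(9 - P) (X(P) = (P + 1)*((4 - P) + 5) = (1 + P)*(9 - P))
O = 32 (O = -(9 - 1*1**2 + 8*1)*(-4)/2 = -(9 - 1*1 + 8)*(-4)/2 = -(9 - 1 + 8)*(-4)/2 = -8*(-4) = -1/2*(-64) = 32)
(W(5)*U)*O = (5**3*(-20))*32 = (125*(-20))*32 = -2500*32 = -80000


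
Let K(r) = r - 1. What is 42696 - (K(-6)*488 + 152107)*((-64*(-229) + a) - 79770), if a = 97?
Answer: 9667485443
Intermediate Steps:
K(r) = -1 + r
42696 - (K(-6)*488 + 152107)*((-64*(-229) + a) - 79770) = 42696 - ((-1 - 6)*488 + 152107)*((-64*(-229) + 97) - 79770) = 42696 - (-7*488 + 152107)*((14656 + 97) - 79770) = 42696 - (-3416 + 152107)*(14753 - 79770) = 42696 - 148691*(-65017) = 42696 - 1*(-9667442747) = 42696 + 9667442747 = 9667485443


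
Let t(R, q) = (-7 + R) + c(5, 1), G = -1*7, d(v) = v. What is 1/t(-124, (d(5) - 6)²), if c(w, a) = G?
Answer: -1/138 ≈ -0.0072464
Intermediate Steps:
G = -7
c(w, a) = -7
t(R, q) = -14 + R (t(R, q) = (-7 + R) - 7 = -14 + R)
1/t(-124, (d(5) - 6)²) = 1/(-14 - 124) = 1/(-138) = -1/138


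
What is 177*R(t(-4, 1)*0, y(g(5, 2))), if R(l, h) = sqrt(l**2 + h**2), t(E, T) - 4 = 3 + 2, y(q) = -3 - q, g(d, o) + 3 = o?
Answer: 354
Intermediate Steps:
g(d, o) = -3 + o
t(E, T) = 9 (t(E, T) = 4 + (3 + 2) = 4 + 5 = 9)
R(l, h) = sqrt(h**2 + l**2)
177*R(t(-4, 1)*0, y(g(5, 2))) = 177*sqrt((-3 - (-3 + 2))**2 + (9*0)**2) = 177*sqrt((-3 - 1*(-1))**2 + 0**2) = 177*sqrt((-3 + 1)**2 + 0) = 177*sqrt((-2)**2 + 0) = 177*sqrt(4 + 0) = 177*sqrt(4) = 177*2 = 354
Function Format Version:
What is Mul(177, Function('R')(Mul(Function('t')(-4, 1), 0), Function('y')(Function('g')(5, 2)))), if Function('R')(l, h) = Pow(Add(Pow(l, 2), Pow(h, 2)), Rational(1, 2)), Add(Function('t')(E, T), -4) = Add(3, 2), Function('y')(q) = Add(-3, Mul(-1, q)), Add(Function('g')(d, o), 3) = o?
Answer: 354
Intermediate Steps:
Function('g')(d, o) = Add(-3, o)
Function('t')(E, T) = 9 (Function('t')(E, T) = Add(4, Add(3, 2)) = Add(4, 5) = 9)
Function('R')(l, h) = Pow(Add(Pow(h, 2), Pow(l, 2)), Rational(1, 2))
Mul(177, Function('R')(Mul(Function('t')(-4, 1), 0), Function('y')(Function('g')(5, 2)))) = Mul(177, Pow(Add(Pow(Add(-3, Mul(-1, Add(-3, 2))), 2), Pow(Mul(9, 0), 2)), Rational(1, 2))) = Mul(177, Pow(Add(Pow(Add(-3, Mul(-1, -1)), 2), Pow(0, 2)), Rational(1, 2))) = Mul(177, Pow(Add(Pow(Add(-3, 1), 2), 0), Rational(1, 2))) = Mul(177, Pow(Add(Pow(-2, 2), 0), Rational(1, 2))) = Mul(177, Pow(Add(4, 0), Rational(1, 2))) = Mul(177, Pow(4, Rational(1, 2))) = Mul(177, 2) = 354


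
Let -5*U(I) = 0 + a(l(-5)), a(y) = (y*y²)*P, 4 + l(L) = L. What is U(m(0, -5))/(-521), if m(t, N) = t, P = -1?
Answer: 729/2605 ≈ 0.27985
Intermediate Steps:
l(L) = -4 + L
a(y) = -y³ (a(y) = (y*y²)*(-1) = y³*(-1) = -y³)
U(I) = -729/5 (U(I) = -(0 - (-4 - 5)³)/5 = -(0 - 1*(-9)³)/5 = -(0 - 1*(-729))/5 = -(0 + 729)/5 = -⅕*729 = -729/5)
U(m(0, -5))/(-521) = -729/5/(-521) = -729/5*(-1/521) = 729/2605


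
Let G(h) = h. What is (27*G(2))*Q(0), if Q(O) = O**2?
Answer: 0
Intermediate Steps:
(27*G(2))*Q(0) = (27*2)*0**2 = 54*0 = 0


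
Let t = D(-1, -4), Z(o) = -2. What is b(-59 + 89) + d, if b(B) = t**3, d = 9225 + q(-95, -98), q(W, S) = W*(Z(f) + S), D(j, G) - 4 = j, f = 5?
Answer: 18752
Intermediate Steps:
D(j, G) = 4 + j
t = 3 (t = 4 - 1 = 3)
q(W, S) = W*(-2 + S)
d = 18725 (d = 9225 - 95*(-2 - 98) = 9225 - 95*(-100) = 9225 + 9500 = 18725)
b(B) = 27 (b(B) = 3**3 = 27)
b(-59 + 89) + d = 27 + 18725 = 18752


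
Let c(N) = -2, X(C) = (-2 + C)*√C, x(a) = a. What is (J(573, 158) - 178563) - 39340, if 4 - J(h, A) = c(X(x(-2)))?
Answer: -217897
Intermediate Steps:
X(C) = √C*(-2 + C)
J(h, A) = 6 (J(h, A) = 4 - 1*(-2) = 4 + 2 = 6)
(J(573, 158) - 178563) - 39340 = (6 - 178563) - 39340 = -178557 - 39340 = -217897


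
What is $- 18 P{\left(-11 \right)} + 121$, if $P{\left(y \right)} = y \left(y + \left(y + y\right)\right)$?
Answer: $-6413$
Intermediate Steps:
$P{\left(y \right)} = 3 y^{2}$ ($P{\left(y \right)} = y \left(y + 2 y\right) = y 3 y = 3 y^{2}$)
$- 18 P{\left(-11 \right)} + 121 = - 18 \cdot 3 \left(-11\right)^{2} + 121 = - 18 \cdot 3 \cdot 121 + 121 = \left(-18\right) 363 + 121 = -6534 + 121 = -6413$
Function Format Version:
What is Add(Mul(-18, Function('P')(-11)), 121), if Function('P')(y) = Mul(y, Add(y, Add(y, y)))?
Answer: -6413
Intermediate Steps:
Function('P')(y) = Mul(3, Pow(y, 2)) (Function('P')(y) = Mul(y, Add(y, Mul(2, y))) = Mul(y, Mul(3, y)) = Mul(3, Pow(y, 2)))
Add(Mul(-18, Function('P')(-11)), 121) = Add(Mul(-18, Mul(3, Pow(-11, 2))), 121) = Add(Mul(-18, Mul(3, 121)), 121) = Add(Mul(-18, 363), 121) = Add(-6534, 121) = -6413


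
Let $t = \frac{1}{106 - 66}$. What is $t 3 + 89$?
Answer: $\frac{3563}{40} \approx 89.075$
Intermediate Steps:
$t = \frac{1}{40} \approx 0.025$
$t 3 + 89 = \frac{1}{40} \cdot 3 + 89 = \frac{3}{40} + 89 = \frac{3563}{40}$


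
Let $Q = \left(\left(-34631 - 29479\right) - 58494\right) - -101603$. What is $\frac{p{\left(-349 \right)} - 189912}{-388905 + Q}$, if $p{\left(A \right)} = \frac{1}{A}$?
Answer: $\frac{66279289}{143057194} \approx 0.46331$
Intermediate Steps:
$Q = -21001$ ($Q = \left(-64110 - 58494\right) + 101603 = -122604 + 101603 = -21001$)
$\frac{p{\left(-349 \right)} - 189912}{-388905 + Q} = \frac{\frac{1}{-349} - 189912}{-388905 - 21001} = \frac{- \frac{1}{349} - 189912}{-409906} = \left(- \frac{66279289}{349}\right) \left(- \frac{1}{409906}\right) = \frac{66279289}{143057194}$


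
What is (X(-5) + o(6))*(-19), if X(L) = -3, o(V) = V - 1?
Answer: -38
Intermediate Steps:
o(V) = -1 + V
(X(-5) + o(6))*(-19) = (-3 + (-1 + 6))*(-19) = (-3 + 5)*(-19) = 2*(-19) = -38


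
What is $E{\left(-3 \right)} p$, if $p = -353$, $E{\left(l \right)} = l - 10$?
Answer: $4589$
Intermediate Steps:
$E{\left(l \right)} = -10 + l$
$E{\left(-3 \right)} p = \left(-10 - 3\right) \left(-353\right) = \left(-13\right) \left(-353\right) = 4589$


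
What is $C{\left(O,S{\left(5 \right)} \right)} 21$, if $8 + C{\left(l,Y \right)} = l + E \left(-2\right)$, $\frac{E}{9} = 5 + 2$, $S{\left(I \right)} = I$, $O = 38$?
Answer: $-2016$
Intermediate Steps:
$E = 63$ ($E = 9 \left(5 + 2\right) = 9 \cdot 7 = 63$)
$C{\left(l,Y \right)} = -134 + l$ ($C{\left(l,Y \right)} = -8 + \left(l + 63 \left(-2\right)\right) = -8 + \left(l - 126\right) = -8 + \left(-126 + l\right) = -134 + l$)
$C{\left(O,S{\left(5 \right)} \right)} 21 = \left(-134 + 38\right) 21 = \left(-96\right) 21 = -2016$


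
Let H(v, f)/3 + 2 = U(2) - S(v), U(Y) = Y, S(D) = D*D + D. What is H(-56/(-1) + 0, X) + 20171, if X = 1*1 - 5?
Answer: 10595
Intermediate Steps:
X = -4 (X = 1 - 5 = -4)
S(D) = D + D² (S(D) = D² + D = D + D²)
H(v, f) = -3*v*(1 + v) (H(v, f) = -6 + 3*(2 - v*(1 + v)) = -6 + (6 - 3*v*(1 + v)) = -3*v*(1 + v))
H(-56/(-1) + 0, X) + 20171 = -3*(-56/(-1) + 0)*(1 + (-56/(-1) + 0)) + 20171 = -3*(-56*(-1) + 0)*(1 + (-56*(-1) + 0)) + 20171 = -3*(-7*(-8) + 0)*(1 + (-7*(-8) + 0)) + 20171 = -3*(56 + 0)*(1 + (56 + 0)) + 20171 = -3*56*(1 + 56) + 20171 = -3*56*57 + 20171 = -9576 + 20171 = 10595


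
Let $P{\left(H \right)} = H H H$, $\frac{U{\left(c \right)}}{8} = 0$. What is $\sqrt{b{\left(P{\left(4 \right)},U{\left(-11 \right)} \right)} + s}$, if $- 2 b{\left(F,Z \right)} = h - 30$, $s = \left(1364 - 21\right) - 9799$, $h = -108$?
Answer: $i \sqrt{8387} \approx 91.581 i$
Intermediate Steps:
$U{\left(c \right)} = 0$ ($U{\left(c \right)} = 8 \cdot 0 = 0$)
$P{\left(H \right)} = H^{3}$ ($P{\left(H \right)} = H^{2} H = H^{3}$)
$s = -8456$ ($s = 1343 - 9799 = -8456$)
$b{\left(F,Z \right)} = 69$ ($b{\left(F,Z \right)} = - \frac{-108 - 30}{2} = \left(- \frac{1}{2}\right) \left(-138\right) = 69$)
$\sqrt{b{\left(P{\left(4 \right)},U{\left(-11 \right)} \right)} + s} = \sqrt{69 - 8456} = \sqrt{-8387} = i \sqrt{8387}$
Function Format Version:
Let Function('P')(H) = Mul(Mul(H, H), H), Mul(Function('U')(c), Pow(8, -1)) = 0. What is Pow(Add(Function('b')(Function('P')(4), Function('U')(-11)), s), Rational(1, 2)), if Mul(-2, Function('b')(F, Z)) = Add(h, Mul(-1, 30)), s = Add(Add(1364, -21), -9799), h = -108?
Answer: Mul(I, Pow(8387, Rational(1, 2))) ≈ Mul(91.581, I)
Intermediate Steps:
Function('U')(c) = 0 (Function('U')(c) = Mul(8, 0) = 0)
Function('P')(H) = Pow(H, 3) (Function('P')(H) = Mul(Pow(H, 2), H) = Pow(H, 3))
s = -8456 (s = Add(1343, -9799) = -8456)
Function('b')(F, Z) = 69 (Function('b')(F, Z) = Mul(Rational(-1, 2), Add(-108, Mul(-1, 30))) = Mul(Rational(-1, 2), Add(-108, -30)) = Mul(Rational(-1, 2), -138) = 69)
Pow(Add(Function('b')(Function('P')(4), Function('U')(-11)), s), Rational(1, 2)) = Pow(Add(69, -8456), Rational(1, 2)) = Pow(-8387, Rational(1, 2)) = Mul(I, Pow(8387, Rational(1, 2)))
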